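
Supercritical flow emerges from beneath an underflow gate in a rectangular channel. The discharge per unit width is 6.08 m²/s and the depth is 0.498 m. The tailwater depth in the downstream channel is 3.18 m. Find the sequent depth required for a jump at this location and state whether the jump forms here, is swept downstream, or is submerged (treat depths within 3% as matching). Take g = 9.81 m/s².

y₂ = 3.65 m; the jump is swept downstream

V₁ = q/y₁ = 6.08/0.498 = 12.2 m/s. Fr₁ = V₁/√(g·y₁) = 12.2/√(9.81×0.498) = 5.52.
Bélanger equation: y₂/y₁ = ½[√(1 + 8Fr₁²) − 1] = ½[√245.1 − 1] = 7.33.
y₂ = 7.33 × 0.498 = 3.65 m.
Tailwater y_tw = 3.18 m: y_tw < y₂, so the jump is swept downstream.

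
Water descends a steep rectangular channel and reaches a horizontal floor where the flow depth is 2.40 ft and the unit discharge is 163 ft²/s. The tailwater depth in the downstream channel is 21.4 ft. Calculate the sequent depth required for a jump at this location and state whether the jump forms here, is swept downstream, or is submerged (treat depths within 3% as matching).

y₂ = 25.0 ft; the jump is swept downstream

V₁ = q/y₁ = 163/2.40 = 67.9 ft/s. Fr₁ = V₁/√(g·y₁) = 67.9/√(32.2×2.40) = 7.73.
From the momentum equation for a rectangular channel, y₂/y₁ = ½[√(1 + 8Fr₁²) − 1] = ½[√478.5 − 1] = 10.4.
y₂ = 10.4 × 2.40 = 25.0 ft.
Tailwater y_tw = 21.4 ft: y_tw < y₂, so the jump is swept downstream.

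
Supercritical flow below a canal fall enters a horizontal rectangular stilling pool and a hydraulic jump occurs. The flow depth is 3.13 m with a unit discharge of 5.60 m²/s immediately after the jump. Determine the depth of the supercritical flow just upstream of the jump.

y₁ = 0.554 m

V₂ = q/y₂ = 5.60/3.13 = 1.79 m/s; Fr₂ = V₂/√(g·y₂) = 0.323.
Applying the sequent-depth relation in reverse, y₁/y₂ = ½[√(1 + 8Fr₂²) − 1] = ½[√1.834 − 1] = 0.177.
y₁ = 0.177 × 3.13 = 0.554 m.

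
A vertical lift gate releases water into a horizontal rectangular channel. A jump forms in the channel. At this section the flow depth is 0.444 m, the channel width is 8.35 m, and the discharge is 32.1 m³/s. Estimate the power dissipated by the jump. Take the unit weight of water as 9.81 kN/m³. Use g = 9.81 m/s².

P = 548 kW

q = Q/b = 32.1/8.35 = 3.84 m²/s; V₁ = q/y₁ = 8.66 m/s. Fr₁ = V₁/√(g·y₁) = 4.15.
Bélanger equation: y₂/y₁ = ½[√(1 + 8Fr₁²) − 1] = ½[√138.7 − 1] = 5.39.
y₂ = 5.39 × 0.444 = 2.39 m.
V₂ = q/y₂ = 3.84/2.39 = 1.61 m/s. E₁ = y₁ + V₁²/2g = 4.26 m; E₂ = y₂ + V₂²/2g = 2.52 m. ΔE = E₁ − E₂ = 1.74 m.
P = γ·Q·ΔE = 9.81 × 32.1 × 1.74 = 548 kW.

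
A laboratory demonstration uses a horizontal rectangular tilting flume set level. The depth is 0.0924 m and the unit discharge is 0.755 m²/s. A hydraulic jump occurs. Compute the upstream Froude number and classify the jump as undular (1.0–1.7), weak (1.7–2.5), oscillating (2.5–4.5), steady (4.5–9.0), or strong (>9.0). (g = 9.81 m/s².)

Fr₁ = 8.58; steady jump

V₁ = q/y₁ = 0.755/0.0924 = 8.17 m/s. Fr₁ = V₁/√(g·y₁) = 8.17/√(9.81×0.0924) = 8.58.
Fr₁ = 8.58 lies in the steady range.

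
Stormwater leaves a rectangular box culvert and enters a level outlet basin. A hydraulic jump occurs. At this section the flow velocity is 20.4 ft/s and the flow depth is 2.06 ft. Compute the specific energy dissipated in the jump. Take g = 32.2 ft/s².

ΔE = 1.50 ft

Fr₁ = V₁/√(g·y₁) = 20.4/√(32.2×2.06) = 2.50.
Conjugate-depth relation: y₂/y₁ = ½[√(1 + 8Fr₁²) − 1] = ½[√51.19 − 1] = 3.08.
y₂ = 3.08 × 2.06 = 6.34 ft.
Head loss: ΔE = (y₂ − y₁)³/(4y₁y₂) = (6.34 − 2.06)³/(4×2.06×6.34) = 78.4/52.2 = 1.50 ft.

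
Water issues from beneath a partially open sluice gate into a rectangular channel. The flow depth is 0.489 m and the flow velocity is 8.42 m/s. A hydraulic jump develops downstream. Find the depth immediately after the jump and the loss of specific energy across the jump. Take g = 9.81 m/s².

y₂ = 2.43 m; ΔE = 1.53 m

Fr₁ = V₁/√(g·y₁) = 8.42/√(9.81×0.489) = 3.84.
Conjugate-depth relation: y₂/y₁ = ½[√(1 + 8Fr₁²) − 1] = ½[√119.2 − 1] = 4.96.
y₂ = 4.96 × 0.489 = 2.43 m.
q = V₁·y₁ = 8.42 × 0.489 = 4.12 m²/s. V₂ = q/y₂ = 4.12/2.43 = 1.70 m/s. E₁ = y₁ + V₁²/2g = 4.10 m; E₂ = y₂ + V₂²/2g = 2.57 m. ΔE = E₁ − E₂ = 1.53 m.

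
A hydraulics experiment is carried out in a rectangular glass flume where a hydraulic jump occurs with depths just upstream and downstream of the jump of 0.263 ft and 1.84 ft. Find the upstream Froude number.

Fr₁ = 5.29

For a rectangular channel the momentum equation gives q² = ½·g·y₁·y₂·(y₁ + y₂) = ½×32.2×0.263×1.84×2.10 = 16.4.
q = √16.4 = 4.05 ft²/s.
V₁ = q/y₁ = 15.4 ft/s; Fr₁ = V₁/√(g·y₁) = 5.29.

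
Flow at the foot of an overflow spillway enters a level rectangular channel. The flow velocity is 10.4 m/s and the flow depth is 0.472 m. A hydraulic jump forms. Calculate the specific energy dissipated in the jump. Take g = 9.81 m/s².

Fr₁ = V₁/√(g·y₁) = 10.4/√(9.81×0.472) = 4.83.
From the momentum equation for a rectangular channel, y₂/y₁ = ½[√(1 + 8Fr₁²) − 1] = ½[√187.9 − 1] = 6.35.
y₂ = 6.35 × 0.472 = 3.00 m.
Head loss: ΔE = (y₂ − y₁)³/(4y₁y₂) = (3.00 − 0.472)³/(4×0.472×3.00) = 16.1/5.66 = 2.85 m.

ΔE = 2.85 m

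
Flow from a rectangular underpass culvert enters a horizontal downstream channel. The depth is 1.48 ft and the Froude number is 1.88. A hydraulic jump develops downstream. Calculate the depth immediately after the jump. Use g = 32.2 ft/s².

Fr₁ = 1.88 (given).
By Bélanger, y₂/y₁ = ½[√(1 + 8Fr₁²) − 1] = ½[√29.28 − 1] = 2.21.
y₂ = 2.21 × 1.48 = 3.26 ft.

y₂ = 3.26 ft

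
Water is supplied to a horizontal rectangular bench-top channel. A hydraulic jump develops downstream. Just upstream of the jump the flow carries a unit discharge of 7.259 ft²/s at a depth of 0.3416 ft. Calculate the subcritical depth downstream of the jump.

V₁ = q/y₁ = 7.259/0.3416 = 21.25 ft/s. Fr₁ = V₁/√(g·y₁) = 21.25/√(32.2×0.3416) = 6.407.
Sequent-depth ratio: y₂/y₁ = ½[√(1 + 8Fr₁²) − 1] = ½[√329.42 − 1] = 8.575.
y₂ = 8.575 × 0.3416 = 2.929 ft.

y₂ = 2.929 ft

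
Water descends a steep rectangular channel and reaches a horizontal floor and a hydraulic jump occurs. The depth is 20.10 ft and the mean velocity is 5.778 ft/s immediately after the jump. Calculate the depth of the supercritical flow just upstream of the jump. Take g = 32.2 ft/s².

Fr₂ = V₂/√(g·y₂) = 5.778/√(32.2×20.10) = 0.2271.
Since the conjugate-depth ratio holds either way, y₁/y₂ = ½[√(1 + 8Fr₂²) − 1] = ½[√1.4127 − 1] = 0.09428.
y₁ = 0.09428 × 20.10 = 1.895 ft.

y₁ = 1.895 ft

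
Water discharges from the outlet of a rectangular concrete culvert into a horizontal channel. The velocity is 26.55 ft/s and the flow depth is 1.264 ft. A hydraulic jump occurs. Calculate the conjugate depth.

Fr₁ = V₁/√(g·y₁) = 26.55/√(32.2×1.264) = 4.162.
Bélanger equation: y₂/y₁ = ½[√(1 + 8Fr₁²) − 1] = ½[√139.55 − 1] = 5.407.
y₂ = 5.407 × 1.264 = 6.834 ft.

y₂ = 6.834 ft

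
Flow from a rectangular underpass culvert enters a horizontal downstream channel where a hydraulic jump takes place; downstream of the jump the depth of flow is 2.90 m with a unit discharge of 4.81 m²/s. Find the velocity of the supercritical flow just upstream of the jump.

V₂ = q/y₂ = 4.81/2.90 = 1.66 m/s; Fr₂ = V₂/√(g·y₂) = 0.311.
Applying the sequent-depth relation in reverse, y₁/y₂ = ½[√(1 + 8Fr₂²) − 1] = ½[√1.774 − 1] = 0.166.
y₁ = 0.166 × 2.90 = 0.481 m.
V₁ = q/y₁ = 4.81/0.481 = 10.00 m/s.

V₁ = 10.00 m/s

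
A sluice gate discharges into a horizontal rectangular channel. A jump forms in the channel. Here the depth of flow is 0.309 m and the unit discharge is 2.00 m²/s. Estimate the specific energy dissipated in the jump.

ΔE = 0.873 m

V₁ = q/y₁ = 2.00/0.309 = 6.47 m/s. Fr₁ = V₁/√(g·y₁) = 6.47/√(9.81×0.309) = 3.72.
By Bélanger, y₂/y₁ = ½[√(1 + 8Fr₁²) − 1] = ½[√111.6 − 1] = 4.78.
y₂ = 4.78 × 0.309 = 1.48 m.
V₂ = q/y₂ = 2.00/1.48 = 1.35 m/s. E₁ = y₁ + V₁²/2g = 2.44 m; E₂ = y₂ + V₂²/2g = 1.57 m. ΔE = E₁ − E₂ = 0.873 m.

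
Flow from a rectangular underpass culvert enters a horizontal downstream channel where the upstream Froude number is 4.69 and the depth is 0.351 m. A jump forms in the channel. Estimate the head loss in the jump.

Fr₁ = 4.69 (given).
Bélanger equation: y₂/y₁ = ½[√(1 + 8Fr₁²) − 1] = ½[√177.0 − 1] = 6.15.
y₂ = 6.15 × 0.351 = 2.16 m.
Head loss: ΔE = (y₂ − y₁)³/(4y₁y₂) = (2.16 − 0.351)³/(4×0.351×2.16) = 5.91/3.03 = 1.95 m.

ΔE = 1.95 m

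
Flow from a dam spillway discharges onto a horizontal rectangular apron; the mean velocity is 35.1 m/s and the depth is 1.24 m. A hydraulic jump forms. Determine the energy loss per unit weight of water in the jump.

ΔE = 46.7 m

Fr₁ = V₁/√(g·y₁) = 35.1/√(9.81×1.24) = 10.1.
Conjugate-depth relation: y₂/y₁ = ½[√(1 + 8Fr₁²) − 1] = ½[√811.2 − 1] = 13.7.
y₂ = 13.7 × 1.24 = 17.0 m.
q = V₁·y₁ = 35.1 × 1.24 = 43.5 m²/s. V₂ = q/y₂ = 43.5/17.0 = 2.55 m/s. E₁ = y₁ + V₁²/2g = 64.0 m; E₂ = y₂ + V₂²/2g = 17.4 m. ΔE = E₁ − E₂ = 46.7 m.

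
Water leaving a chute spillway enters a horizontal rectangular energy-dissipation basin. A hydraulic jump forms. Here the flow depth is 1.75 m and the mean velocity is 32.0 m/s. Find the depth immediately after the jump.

Fr₁ = V₁/√(g·y₁) = 32.0/√(9.81×1.75) = 7.72.
From the momentum equation for a rectangular channel, y₂/y₁ = ½[√(1 + 8Fr₁²) − 1] = ½[√478.2 − 1] = 10.4.
y₂ = 10.4 × 1.75 = 18.3 m.

y₂ = 18.3 m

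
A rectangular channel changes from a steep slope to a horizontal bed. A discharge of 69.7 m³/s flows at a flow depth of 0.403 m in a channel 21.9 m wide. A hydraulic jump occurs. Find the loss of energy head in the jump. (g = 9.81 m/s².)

ΔE = 1.39 m

q = Q/b = 69.7/21.9 = 3.18 m²/s; V₁ = q/y₁ = 7.90 m/s. Fr₁ = V₁/√(g·y₁) = 3.97.
Conjugate-depth relation: y₂/y₁ = ½[√(1 + 8Fr₁²) − 1] = ½[√127.2 − 1] = 5.14.
y₂ = 5.14 × 0.403 = 2.07 m.
V₂ = q/y₂ = 3.18/2.07 = 1.54 m/s. E₁ = y₁ + V₁²/2g = 3.58 m; E₂ = y₂ + V₂²/2g = 2.19 m. ΔE = E₁ − E₂ = 1.39 m.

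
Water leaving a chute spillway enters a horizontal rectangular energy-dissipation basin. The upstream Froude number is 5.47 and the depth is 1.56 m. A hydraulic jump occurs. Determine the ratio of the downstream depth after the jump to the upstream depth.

y₂/y₁ = 7.25

Fr₁ = 5.47 (given).
Conjugate-depth relation: y₂/y₁ = ½[√(1 + 8Fr₁²) − 1] = ½[√240.4 − 1] = 7.25.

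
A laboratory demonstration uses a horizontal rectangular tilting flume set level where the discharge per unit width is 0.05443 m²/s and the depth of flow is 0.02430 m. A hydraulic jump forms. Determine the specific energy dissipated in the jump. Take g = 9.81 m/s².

ΔE = 0.1270 m

V₁ = q/y₁ = 0.05443/0.02430 = 2.240 m/s. Fr₁ = V₁/√(g·y₁) = 2.240/√(9.81×0.02430) = 4.588.
From the momentum equation for a rectangular channel, y₂/y₁ = ½[√(1 + 8Fr₁²) − 1] = ½[√169.38 − 1] = 6.007.
y₂ = 6.007 × 0.02430 = 0.1460 m.
V₂ = q/y₂ = 0.05443/0.1460 = 0.3729 m/s. E₁ = y₁ + V₁²/2g = 0.2800 m; E₂ = y₂ + V₂²/2g = 0.1531 m. ΔE = E₁ − E₂ = 0.1270 m.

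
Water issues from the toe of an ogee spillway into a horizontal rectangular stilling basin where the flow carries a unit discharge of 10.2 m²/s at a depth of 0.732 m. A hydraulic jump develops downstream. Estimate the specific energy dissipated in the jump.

V₁ = q/y₁ = 10.2/0.732 = 13.9 m/s. Fr₁ = V₁/√(g·y₁) = 13.9/√(9.81×0.732) = 5.20.
By Bélanger, y₂/y₁ = ½[√(1 + 8Fr₁²) − 1] = ½[√217.3 − 1] = 6.87.
y₂ = 6.87 × 0.732 = 5.03 m.
V₂ = q/y₂ = 10.2/5.03 = 2.03 m/s. E₁ = y₁ + V₁²/2g = 10.6 m; E₂ = y₂ + V₂²/2g = 5.24 m. ΔE = E₁ − E₂ = 5.39 m.

ΔE = 5.39 m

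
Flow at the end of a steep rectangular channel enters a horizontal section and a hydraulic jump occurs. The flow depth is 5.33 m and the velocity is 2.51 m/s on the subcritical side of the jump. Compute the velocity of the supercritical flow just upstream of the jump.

Fr₂ = V₂/√(g·y₂) = 2.51/√(9.81×5.33) = 0.347.
From the momentum equation (using Fr₂), y₁/y₂ = ½[√(1 + 8Fr₂²) − 1] = ½[√1.964 − 1] = 0.201.
y₁ = 0.201 × 5.33 = 1.07 m.
V₁ = q/y₁ = 13.4/1.07 = 12.5 m/s.

V₁ = 12.5 m/s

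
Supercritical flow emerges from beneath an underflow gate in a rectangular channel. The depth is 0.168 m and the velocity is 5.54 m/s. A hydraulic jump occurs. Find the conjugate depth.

y₂ = 0.945 m

Fr₁ = V₁/√(g·y₁) = 5.54/√(9.81×0.168) = 4.32.
From the momentum equation for a rectangular channel, y₂/y₁ = ½[√(1 + 8Fr₁²) − 1] = ½[√150.0 − 1] = 5.62.
y₂ = 5.62 × 0.168 = 0.945 m.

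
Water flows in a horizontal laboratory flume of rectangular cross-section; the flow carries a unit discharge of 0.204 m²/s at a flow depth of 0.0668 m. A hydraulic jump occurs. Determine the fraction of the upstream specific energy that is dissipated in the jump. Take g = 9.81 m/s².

V₁ = q/y₁ = 0.204/0.0668 = 3.05 m/s. Fr₁ = V₁/√(g·y₁) = 3.05/√(9.81×0.0668) = 3.77.
Bélanger equation: y₂/y₁ = ½[√(1 + 8Fr₁²) − 1] = ½[√114.9 − 1] = 4.86.
y₂ = 4.86 × 0.0668 = 0.325 m.
E₁ = y₁ + V₁²/2g = 0.542 m. ΔE = (y₂ − y₁)³/(4y₁y₂) = 0.197 m. ΔE/E₁ = 0.197/0.542 = 0.364.

ΔE/E₁ = 0.364 (36.4%)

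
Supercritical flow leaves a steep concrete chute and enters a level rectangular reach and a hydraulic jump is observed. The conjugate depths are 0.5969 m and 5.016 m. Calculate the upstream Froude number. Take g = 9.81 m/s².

For a rectangular channel the momentum equation gives q² = ½·g·y₁·y₂·(y₁ + y₂) = ½×9.81×0.5969×5.016×5.613 = 82.43.
q = √82.43 = 9.079 m²/s.
V₁ = q/y₁ = 15.21 m/s; Fr₁ = V₁/√(g·y₁) = 6.286.

Fr₁ = 6.286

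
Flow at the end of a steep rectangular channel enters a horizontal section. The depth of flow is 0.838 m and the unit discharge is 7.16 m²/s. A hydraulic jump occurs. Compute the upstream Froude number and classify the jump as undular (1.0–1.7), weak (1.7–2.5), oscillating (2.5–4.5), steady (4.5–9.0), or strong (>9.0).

Fr₁ = 2.98; oscillating jump

V₁ = q/y₁ = 7.16/0.838 = 8.54 m/s. Fr₁ = V₁/√(g·y₁) = 8.54/√(9.81×0.838) = 2.98.
Fr₁ = 2.98 lies in the oscillating range.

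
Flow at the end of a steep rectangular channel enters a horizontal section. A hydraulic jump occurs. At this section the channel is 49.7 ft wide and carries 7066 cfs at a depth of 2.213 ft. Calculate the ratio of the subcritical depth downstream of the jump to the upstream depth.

q = Q/b = 7066/49.7 = 142.2 ft²/s; V₁ = q/y₁ = 64.24 ft/s. Fr₁ = V₁/√(g·y₁) = 7.611.
Conjugate-depth relation: y₂/y₁ = ½[√(1 + 8Fr₁²) − 1] = ½[√464.37 − 1] = 10.27.

y₂/y₁ = 10.27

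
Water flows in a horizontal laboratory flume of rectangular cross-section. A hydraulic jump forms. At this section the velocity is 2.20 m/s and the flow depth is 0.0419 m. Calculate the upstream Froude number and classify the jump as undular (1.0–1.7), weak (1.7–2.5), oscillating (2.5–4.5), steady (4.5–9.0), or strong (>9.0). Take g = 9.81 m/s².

Fr₁ = V₁/√(g·y₁) = 2.20/√(9.81×0.0419) = 3.43.
Fr₁ = 3.43 lies in the oscillating range.

Fr₁ = 3.43; oscillating jump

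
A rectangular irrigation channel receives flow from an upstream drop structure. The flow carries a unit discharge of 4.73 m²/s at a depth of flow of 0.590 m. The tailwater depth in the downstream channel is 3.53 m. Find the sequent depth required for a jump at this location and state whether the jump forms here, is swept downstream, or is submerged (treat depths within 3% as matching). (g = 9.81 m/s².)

V₁ = q/y₁ = 4.73/0.590 = 8.02 m/s. Fr₁ = V₁/√(g·y₁) = 8.02/√(9.81×0.590) = 3.33.
Bélanger equation: y₂/y₁ = ½[√(1 + 8Fr₁²) − 1] = ½[√89.84 − 1] = 4.24.
y₂ = 4.24 × 0.590 = 2.50 m.
Tailwater y_tw = 3.53 m: y_tw > y₂, so the jump is submerged.

y₂ = 2.50 m; the jump is submerged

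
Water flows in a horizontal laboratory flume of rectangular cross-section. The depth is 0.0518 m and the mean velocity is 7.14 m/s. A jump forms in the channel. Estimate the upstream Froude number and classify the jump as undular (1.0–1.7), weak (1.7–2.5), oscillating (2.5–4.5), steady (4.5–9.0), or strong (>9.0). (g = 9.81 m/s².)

Fr₁ = 10.0; strong jump

Fr₁ = V₁/√(g·y₁) = 7.14/√(9.81×0.0518) = 10.0.
Fr₁ = 10.0 lies in the strong range.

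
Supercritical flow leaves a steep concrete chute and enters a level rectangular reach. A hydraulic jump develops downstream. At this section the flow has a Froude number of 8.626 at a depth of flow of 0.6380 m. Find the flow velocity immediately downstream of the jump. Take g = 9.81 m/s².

Fr₁ = 8.626 (given).
From the momentum equation for a rectangular channel, y₂/y₁ = ½[√(1 + 8Fr₁²) − 1] = ½[√596.26 − 1] = 11.71.
y₂ = 11.71 × 0.6380 = 7.471 m.
V₁ = Fr₁·√(g·y₁) = 8.626×√(9.81×0.6380) = 21.58 m/s; q = V₁·y₁ = 13.77 m²/s.
V₂ = q/y₂ = 13.77/7.471 = 1.843 m/s.

V₂ = 1.843 m/s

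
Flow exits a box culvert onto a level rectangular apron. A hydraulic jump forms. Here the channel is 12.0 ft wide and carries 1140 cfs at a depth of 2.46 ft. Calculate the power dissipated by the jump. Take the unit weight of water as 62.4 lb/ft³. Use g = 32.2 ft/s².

P = 1420 hp

q = Q/b = 1140/12.0 = 95.0 ft²/s; V₁ = q/y₁ = 38.6 ft/s. Fr₁ = V₁/√(g·y₁) = 4.34.
Bélanger equation: y₂/y₁ = ½[√(1 + 8Fr₁²) − 1] = ½[√151.6 − 1] = 5.66.
y₂ = 5.66 × 2.46 = 13.9 ft.
V₂ = q/y₂ = 95.0/13.9 = 6.83 ft/s. E₁ = y₁ + V₁²/2g = 25.6 ft; E₂ = y₂ + V₂²/2g = 14.6 ft. ΔE = E₁ − E₂ = 11.0 ft.
P = γ·Q·ΔE/550 = 62.4 × 1140 × 11.0 / 550 = 1420 hp.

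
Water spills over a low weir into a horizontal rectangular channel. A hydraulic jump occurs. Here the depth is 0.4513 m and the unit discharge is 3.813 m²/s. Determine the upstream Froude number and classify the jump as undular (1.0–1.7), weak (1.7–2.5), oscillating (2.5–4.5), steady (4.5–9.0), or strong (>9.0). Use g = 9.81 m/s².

V₁ = q/y₁ = 3.813/0.4513 = 8.449 m/s. Fr₁ = V₁/√(g·y₁) = 8.449/√(9.81×0.4513) = 4.015.
Fr₁ = 4.015 lies in the oscillating range.

Fr₁ = 4.015; oscillating jump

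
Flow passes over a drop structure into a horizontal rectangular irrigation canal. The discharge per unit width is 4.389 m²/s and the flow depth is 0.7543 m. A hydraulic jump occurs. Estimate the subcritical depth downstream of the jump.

y₂ = 1.936 m

V₁ = q/y₁ = 4.389/0.7543 = 5.819 m/s. Fr₁ = V₁/√(g·y₁) = 5.819/√(9.81×0.7543) = 2.139.
Conjugate-depth relation: y₂/y₁ = ½[√(1 + 8Fr₁²) − 1] = ½[√37.603 − 1] = 2.566.
y₂ = 2.566 × 0.7543 = 1.936 m.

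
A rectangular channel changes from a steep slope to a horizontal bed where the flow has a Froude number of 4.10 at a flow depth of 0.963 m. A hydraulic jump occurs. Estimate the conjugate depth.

y₂ = 5.12 m

Fr₁ = 4.10 (given).
Conjugate-depth relation: y₂/y₁ = ½[√(1 + 8Fr₁²) − 1] = ½[√135.5 − 1] = 5.32.
y₂ = 5.32 × 0.963 = 5.12 m.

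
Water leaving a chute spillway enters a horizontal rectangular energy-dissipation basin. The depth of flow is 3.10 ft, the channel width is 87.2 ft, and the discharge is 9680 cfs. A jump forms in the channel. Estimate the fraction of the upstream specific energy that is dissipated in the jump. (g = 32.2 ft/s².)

ΔE/E₁ = 0.340 (34.0%)

q = Q/b = 9680/87.2 = 111 ft²/s; V₁ = q/y₁ = 35.8 ft/s. Fr₁ = V₁/√(g·y₁) = 3.58.
Sequent-depth ratio: y₂/y₁ = ½[√(1 + 8Fr₁²) − 1] = ½[√103.8 − 1] = 4.59.
y₂ = 4.59 × 3.10 = 14.2 ft.
E₁ = y₁ + V₁²/2g = 23.0 ft. ΔE = (y₂ − y₁)³/(4y₁y₂) = 7.83 ft. ΔE/E₁ = 7.83/23.0 = 0.340.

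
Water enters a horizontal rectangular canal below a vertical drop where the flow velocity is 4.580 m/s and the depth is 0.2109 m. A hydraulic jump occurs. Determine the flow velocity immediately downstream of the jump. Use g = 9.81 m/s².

V₂ = 1.136 m/s

Fr₁ = V₁/√(g·y₁) = 4.580/√(9.81×0.2109) = 3.184.
Conjugate-depth relation: y₂/y₁ = ½[√(1 + 8Fr₁²) − 1] = ½[√82.110 − 1] = 4.031.
y₂ = 4.031 × 0.2109 = 0.8501 m.
q = V₁·y₁ = 4.580 × 0.2109 = 0.9659 m²/s.
V₂ = q/y₂ = 0.9659/0.8501 = 1.136 m/s.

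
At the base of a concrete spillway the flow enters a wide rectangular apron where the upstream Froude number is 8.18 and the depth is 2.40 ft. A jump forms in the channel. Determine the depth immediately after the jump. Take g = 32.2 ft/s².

y₂ = 26.6 ft

Fr₁ = 8.18 (given).
Bélanger equation: y₂/y₁ = ½[√(1 + 8Fr₁²) − 1] = ½[√536.3 − 1] = 11.1.
y₂ = 11.1 × 2.40 = 26.6 ft.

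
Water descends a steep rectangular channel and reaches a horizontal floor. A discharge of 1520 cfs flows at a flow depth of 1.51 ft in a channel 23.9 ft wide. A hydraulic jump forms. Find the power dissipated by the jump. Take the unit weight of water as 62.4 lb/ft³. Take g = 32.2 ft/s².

P = 2839 hp

q = Q/b = 1520/23.9 = 63.6 ft²/s; V₁ = q/y₁ = 42.1 ft/s. Fr₁ = V₁/√(g·y₁) = 6.04.
Bélanger equation: y₂/y₁ = ½[√(1 + 8Fr₁²) − 1] = ½[√292.9 − 1] = 8.06.
y₂ = 8.06 × 1.51 = 12.2 ft.
V₂ = q/y₂ = 63.6/12.2 = 5.23 ft/s. E₁ = y₁ + V₁²/2g = 29.1 ft; E₂ = y₂ + V₂²/2g = 12.6 ft. ΔE = E₁ − E₂ = 16.5 ft.
P = γ·Q·ΔE/550 = 62.4 × 1520 × 16.5 / 550 = 2839 hp.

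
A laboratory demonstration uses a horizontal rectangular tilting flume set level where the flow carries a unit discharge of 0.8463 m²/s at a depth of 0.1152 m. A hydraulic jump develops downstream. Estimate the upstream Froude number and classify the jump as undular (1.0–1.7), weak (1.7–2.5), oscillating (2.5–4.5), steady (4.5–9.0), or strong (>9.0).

Fr₁ = 6.911; steady jump

V₁ = q/y₁ = 0.8463/0.1152 = 7.346 m/s. Fr₁ = V₁/√(g·y₁) = 7.346/√(9.81×0.1152) = 6.911.
Fr₁ = 6.911 lies in the steady range.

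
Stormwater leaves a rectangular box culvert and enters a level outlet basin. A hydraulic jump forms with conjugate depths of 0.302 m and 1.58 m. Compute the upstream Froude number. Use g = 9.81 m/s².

Fr₁ = 4.04

For a rectangular channel the momentum equation gives q² = ½·g·y₁·y₂·(y₁ + y₂) = ½×9.81×0.302×1.58×1.88 = 4.40.
q = √4.40 = 2.10 m²/s.
V₁ = q/y₁ = 6.95 m/s; Fr₁ = V₁/√(g·y₁) = 4.04.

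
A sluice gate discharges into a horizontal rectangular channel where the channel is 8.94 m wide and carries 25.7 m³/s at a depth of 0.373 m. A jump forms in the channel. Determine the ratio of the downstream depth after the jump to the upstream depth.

q = Q/b = 25.7/8.94 = 2.87 m²/s; V₁ = q/y₁ = 7.71 m/s. Fr₁ = V₁/√(g·y₁) = 4.03.
Conjugate-depth relation: y₂/y₁ = ½[√(1 + 8Fr₁²) − 1] = ½[√130.9 − 1] = 5.22.

y₂/y₁ = 5.22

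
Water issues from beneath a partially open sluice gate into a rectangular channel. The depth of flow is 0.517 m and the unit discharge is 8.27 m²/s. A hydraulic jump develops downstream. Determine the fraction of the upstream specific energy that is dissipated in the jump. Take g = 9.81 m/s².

ΔE/E₁ = 0.625 (62.5%)

V₁ = q/y₁ = 8.27/0.517 = 16.0 m/s. Fr₁ = V₁/√(g·y₁) = 16.0/√(9.81×0.517) = 7.10.
Sequent-depth ratio: y₂/y₁ = ½[√(1 + 8Fr₁²) − 1] = ½[√404.6 − 1] = 9.56.
y₂ = 9.56 × 0.517 = 4.94 m.
E₁ = y₁ + V₁²/2g = 13.6 m. ΔE = (y₂ − y₁)³/(4y₁y₂) = 8.47 m. ΔE/E₁ = 8.47/13.6 = 0.625.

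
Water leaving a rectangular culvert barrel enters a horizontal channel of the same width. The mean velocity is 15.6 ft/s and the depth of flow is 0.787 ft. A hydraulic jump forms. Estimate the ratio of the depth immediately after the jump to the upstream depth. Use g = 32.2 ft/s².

Fr₁ = V₁/√(g·y₁) = 15.6/√(32.2×0.787) = 3.10.
Bélanger equation: y₂/y₁ = ½[√(1 + 8Fr₁²) − 1] = ½[√77.83 − 1] = 3.91.

y₂/y₁ = 3.91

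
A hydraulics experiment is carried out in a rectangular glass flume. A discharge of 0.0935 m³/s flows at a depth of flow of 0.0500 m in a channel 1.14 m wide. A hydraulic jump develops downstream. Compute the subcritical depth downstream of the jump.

q = Q/b = 0.0935/1.14 = 0.0820 m²/s; V₁ = q/y₁ = 1.64 m/s. Fr₁ = V₁/√(g·y₁) = 2.34.
From the momentum equation for a rectangular channel, y₂/y₁ = ½[√(1 + 8Fr₁²) − 1] = ½[√44.89 − 1] = 2.85.
y₂ = 2.85 × 0.0500 = 0.142 m.

y₂ = 0.142 m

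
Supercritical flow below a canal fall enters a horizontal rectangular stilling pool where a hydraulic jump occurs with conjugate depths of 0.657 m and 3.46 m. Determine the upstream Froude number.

Fr₁ = 4.06

For a rectangular channel the momentum equation gives q² = ½·g·y₁·y₂·(y₁ + y₂) = ½×9.81×0.657×3.46×4.12 = 45.9.
q = √45.9 = 6.78 m²/s.
V₁ = q/y₁ = 10.3 m/s; Fr₁ = V₁/√(g·y₁) = 4.06.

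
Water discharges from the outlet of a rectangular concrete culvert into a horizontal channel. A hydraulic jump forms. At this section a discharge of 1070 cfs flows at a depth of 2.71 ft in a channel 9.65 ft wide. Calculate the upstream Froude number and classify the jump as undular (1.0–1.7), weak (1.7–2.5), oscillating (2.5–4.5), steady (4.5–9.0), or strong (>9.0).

q = Q/b = 1070/9.65 = 111 ft²/s; V₁ = q/y₁ = 40.9 ft/s. Fr₁ = V₁/√(g·y₁) = 4.38.
Fr₁ = 4.38 lies in the oscillating range.

Fr₁ = 4.38; oscillating jump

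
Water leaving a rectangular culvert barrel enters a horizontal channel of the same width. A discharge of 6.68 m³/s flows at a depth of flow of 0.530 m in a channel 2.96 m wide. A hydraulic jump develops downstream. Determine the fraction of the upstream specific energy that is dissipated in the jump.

ΔE/E₁ = 0.0698 (6.98%)

q = Q/b = 6.68/2.96 = 2.26 m²/s; V₁ = q/y₁ = 4.26 m/s. Fr₁ = V₁/√(g·y₁) = 1.87.
By Bélanger, y₂/y₁ = ½[√(1 + 8Fr₁²) − 1] = ½[√28.90 − 1] = 2.19.
y₂ = 2.19 × 0.530 = 1.16 m.
E₁ = y₁ + V₁²/2g = 1.45 m. ΔE = (y₂ − y₁)³/(4y₁y₂) = 0.101 m. ΔE/E₁ = 0.101/1.45 = 0.0698.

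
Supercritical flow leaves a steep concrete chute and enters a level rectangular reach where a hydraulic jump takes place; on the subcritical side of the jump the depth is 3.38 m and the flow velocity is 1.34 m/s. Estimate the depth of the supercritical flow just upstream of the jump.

Fr₂ = V₂/√(g·y₂) = 1.34/√(9.81×3.38) = 0.233.
The Bélanger relation is symmetric: y₁/y₂ = ½[√(1 + 8Fr₂²) − 1] = ½[√1.433 − 1] = 0.0986.
y₁ = 0.0986 × 3.38 = 0.333 m.

y₁ = 0.333 m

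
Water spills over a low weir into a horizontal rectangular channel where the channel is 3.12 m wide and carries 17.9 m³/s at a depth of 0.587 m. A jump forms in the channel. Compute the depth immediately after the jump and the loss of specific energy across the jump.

y₂ = 3.10 m; ΔE = 2.18 m

q = Q/b = 17.9/3.12 = 5.74 m²/s; V₁ = q/y₁ = 9.77 m/s. Fr₁ = V₁/√(g·y₁) = 4.07.
From the momentum equation for a rectangular channel, y₂/y₁ = ½[√(1 + 8Fr₁²) − 1] = ½[√133.7 − 1] = 5.28.
y₂ = 5.28 × 0.587 = 3.10 m.
V₂ = q/y₂ = 5.74/3.10 = 1.85 m/s. E₁ = y₁ + V₁²/2g = 5.46 m; E₂ = y₂ + V₂²/2g = 3.27 m. ΔE = E₁ − E₂ = 2.18 m.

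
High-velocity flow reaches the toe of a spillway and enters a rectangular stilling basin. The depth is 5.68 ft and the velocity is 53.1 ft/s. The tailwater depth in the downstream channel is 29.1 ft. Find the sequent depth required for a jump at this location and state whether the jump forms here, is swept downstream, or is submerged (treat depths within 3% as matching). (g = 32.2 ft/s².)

Fr₁ = V₁/√(g·y₁) = 53.1/√(32.2×5.68) = 3.93.
From the momentum equation for a rectangular channel, y₂/y₁ = ½[√(1 + 8Fr₁²) − 1] = ½[√124.3 − 1] = 5.08.
y₂ = 5.08 × 5.68 = 28.8 ft.
Tailwater y_tw = 29.1 ft: y_tw ≈ y₂, so the jump forms here.

y₂ = 28.8 ft; the jump forms here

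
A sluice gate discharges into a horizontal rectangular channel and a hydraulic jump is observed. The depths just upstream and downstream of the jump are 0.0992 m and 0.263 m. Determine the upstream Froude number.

Fr₁ = 2.20

For a rectangular channel the momentum equation gives q² = ½·g·y₁·y₂·(y₁ + y₂) = ½×9.81×0.0992×0.263×0.362 = 0.0464.
q = √0.0464 = 0.215 m²/s.
V₁ = q/y₁ = 2.17 m/s; Fr₁ = V₁/√(g·y₁) = 2.20.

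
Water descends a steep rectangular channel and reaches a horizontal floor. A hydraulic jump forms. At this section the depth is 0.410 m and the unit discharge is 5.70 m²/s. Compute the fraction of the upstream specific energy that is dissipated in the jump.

V₁ = q/y₁ = 5.70/0.410 = 13.9 m/s. Fr₁ = V₁/√(g·y₁) = 13.9/√(9.81×0.410) = 6.93.
Bélanger equation: y₂/y₁ = ½[√(1 + 8Fr₁²) − 1] = ½[√385.4 − 1] = 9.32.
y₂ = 9.32 × 0.410 = 3.82 m.
E₁ = y₁ + V₁²/2g = 10.3 m. ΔE = (y₂ − y₁)³/(4y₁y₂) = 6.33 m. ΔE/E₁ = 6.33/10.3 = 0.617.

ΔE/E₁ = 0.617 (61.7%)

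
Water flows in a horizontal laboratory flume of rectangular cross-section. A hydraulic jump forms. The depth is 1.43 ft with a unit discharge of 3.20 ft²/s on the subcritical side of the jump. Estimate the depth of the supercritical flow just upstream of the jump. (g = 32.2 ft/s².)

y₁ = 0.263 ft

V₂ = q/y₂ = 3.20/1.43 = 2.24 ft/s; Fr₂ = V₂/√(g·y₂) = 0.330.
Since the conjugate-depth ratio holds either way, y₁/y₂ = ½[√(1 + 8Fr₂²) − 1] = ½[√1.870 − 1] = 0.184.
y₁ = 0.184 × 1.43 = 0.263 ft.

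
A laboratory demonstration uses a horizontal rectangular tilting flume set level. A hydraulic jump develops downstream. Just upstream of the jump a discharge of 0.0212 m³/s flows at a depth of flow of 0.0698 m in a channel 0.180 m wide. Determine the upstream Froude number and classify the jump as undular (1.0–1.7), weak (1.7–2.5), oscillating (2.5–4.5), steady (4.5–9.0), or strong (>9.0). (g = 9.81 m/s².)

q = Q/b = 0.0212/0.180 = 0.118 m²/s; V₁ = q/y₁ = 1.69 m/s. Fr₁ = V₁/√(g·y₁) = 2.04.
Fr₁ = 2.04 lies in the weak range.

Fr₁ = 2.04; weak jump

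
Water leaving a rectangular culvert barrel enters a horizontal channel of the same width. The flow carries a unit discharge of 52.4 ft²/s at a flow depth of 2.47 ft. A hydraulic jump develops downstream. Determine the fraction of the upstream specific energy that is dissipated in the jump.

ΔE/E₁ = 0.155 (15.5%)

V₁ = q/y₁ = 52.4/2.47 = 21.2 ft/s. Fr₁ = V₁/√(g·y₁) = 21.2/√(32.2×2.47) = 2.38.
From the momentum equation for a rectangular channel, y₂/y₁ = ½[√(1 + 8Fr₁²) − 1] = ½[√46.27 − 1] = 2.90.
y₂ = 2.90 × 2.47 = 7.17 ft.
E₁ = y₁ + V₁²/2g = 9.46 ft. ΔE = (y₂ − y₁)³/(4y₁y₂) = 1.46 ft. ΔE/E₁ = 1.46/9.46 = 0.155.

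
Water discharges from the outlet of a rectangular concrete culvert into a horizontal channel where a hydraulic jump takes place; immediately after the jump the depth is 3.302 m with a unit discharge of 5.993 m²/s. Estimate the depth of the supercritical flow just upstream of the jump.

V₂ = q/y₂ = 5.993/3.302 = 1.815 m/s; Fr₂ = V₂/√(g·y₂) = 0.3189.
Since the conjugate-depth ratio holds either way, y₁/y₂ = ½[√(1 + 8Fr₂²) − 1] = ½[√1.8135 − 1] = 0.1733.
y₁ = 0.1733 × 3.302 = 0.5724 m.

y₁ = 0.5724 m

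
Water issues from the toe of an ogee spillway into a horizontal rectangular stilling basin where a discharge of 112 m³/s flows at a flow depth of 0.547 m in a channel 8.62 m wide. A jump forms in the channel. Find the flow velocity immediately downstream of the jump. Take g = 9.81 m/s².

q = Q/b = 112/8.62 = 13.0 m²/s; V₁ = q/y₁ = 23.8 m/s. Fr₁ = V₁/√(g·y₁) = 10.3.
Conjugate-depth relation: y₂/y₁ = ½[√(1 + 8Fr₁²) − 1] = ½[√842.2 − 1] = 14.0.
y₂ = 14.0 × 0.547 = 7.66 m.
V₂ = q/y₂ = 13.0/7.66 = 1.70 m/s.

V₂ = 1.70 m/s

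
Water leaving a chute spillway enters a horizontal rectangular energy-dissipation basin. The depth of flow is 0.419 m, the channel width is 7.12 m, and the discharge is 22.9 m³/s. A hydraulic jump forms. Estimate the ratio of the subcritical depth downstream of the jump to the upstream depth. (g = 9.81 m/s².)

q = Q/b = 22.9/7.12 = 3.22 m²/s; V₁ = q/y₁ = 7.68 m/s. Fr₁ = V₁/√(g·y₁) = 3.79.
Sequent-depth ratio: y₂/y₁ = ½[√(1 + 8Fr₁²) − 1] = ½[√115.7 − 1] = 4.88.

y₂/y₁ = 4.88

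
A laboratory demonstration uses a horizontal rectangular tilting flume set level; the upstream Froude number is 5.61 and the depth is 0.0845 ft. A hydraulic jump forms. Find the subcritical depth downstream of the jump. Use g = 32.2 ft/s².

y₂ = 0.629 ft

Fr₁ = 5.61 (given).
Bélanger equation: y₂/y₁ = ½[√(1 + 8Fr₁²) − 1] = ½[√252.8 − 1] = 7.45.
y₂ = 7.45 × 0.0845 = 0.629 ft.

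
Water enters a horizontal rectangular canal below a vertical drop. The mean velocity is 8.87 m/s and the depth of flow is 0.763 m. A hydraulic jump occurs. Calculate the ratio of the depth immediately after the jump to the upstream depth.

Fr₁ = V₁/√(g·y₁) = 8.87/√(9.81×0.763) = 3.24.
Conjugate-depth relation: y₂/y₁ = ½[√(1 + 8Fr₁²) − 1] = ½[√85.09 − 1] = 4.11.

y₂/y₁ = 4.11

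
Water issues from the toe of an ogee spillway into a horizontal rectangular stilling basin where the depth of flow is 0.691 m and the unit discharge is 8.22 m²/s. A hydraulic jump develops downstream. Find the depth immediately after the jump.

V₁ = q/y₁ = 8.22/0.691 = 11.9 m/s. Fr₁ = V₁/√(g·y₁) = 11.9/√(9.81×0.691) = 4.57.
Bélanger equation: y₂/y₁ = ½[√(1 + 8Fr₁²) − 1] = ½[√168.0 − 1] = 5.98.
y₂ = 5.98 × 0.691 = 4.13 m.

y₂ = 4.13 m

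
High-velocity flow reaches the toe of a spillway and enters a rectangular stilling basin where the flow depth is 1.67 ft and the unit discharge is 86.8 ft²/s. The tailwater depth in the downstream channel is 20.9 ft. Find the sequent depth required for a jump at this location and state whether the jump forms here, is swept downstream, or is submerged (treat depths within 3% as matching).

y₂ = 15.9 ft; the jump is submerged

V₁ = q/y₁ = 86.8/1.67 = 52.0 ft/s. Fr₁ = V₁/√(g·y₁) = 52.0/√(32.2×1.67) = 7.09.
From the momentum equation for a rectangular channel, y₂/y₁ = ½[√(1 + 8Fr₁²) − 1] = ½[√402.9 − 1] = 9.54.
y₂ = 9.54 × 1.67 = 15.9 ft.
Tailwater y_tw = 20.9 ft: y_tw > y₂, so the jump is submerged.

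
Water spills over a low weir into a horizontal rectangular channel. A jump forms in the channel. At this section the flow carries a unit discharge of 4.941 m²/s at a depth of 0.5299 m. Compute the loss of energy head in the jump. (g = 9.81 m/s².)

ΔE = 1.993 m

V₁ = q/y₁ = 4.941/0.5299 = 9.324 m/s. Fr₁ = V₁/√(g·y₁) = 9.324/√(9.81×0.5299) = 4.090.
By Bélanger, y₂/y₁ = ½[√(1 + 8Fr₁²) − 1] = ½[√134.80 − 1] = 5.305.
y₂ = 5.305 × 0.5299 = 2.811 m.
V₂ = q/y₂ = 4.941/2.811 = 1.758 m/s. E₁ = y₁ + V₁²/2g = 4.961 m; E₂ = y₂ + V₂²/2g = 2.969 m. ΔE = E₁ − E₂ = 1.993 m.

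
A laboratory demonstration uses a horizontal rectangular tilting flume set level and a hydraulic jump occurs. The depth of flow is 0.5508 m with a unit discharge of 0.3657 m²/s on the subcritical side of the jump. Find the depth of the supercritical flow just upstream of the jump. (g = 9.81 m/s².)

V₂ = q/y₂ = 0.3657/0.5508 = 0.6639 m/s; Fr₂ = V₂/√(g·y₂) = 0.2856.
From the momentum equation (using Fr₂), y₁/y₂ = ½[√(1 + 8Fr₂²) − 1] = ½[√1.6527 − 1] = 0.1428.
y₁ = 0.1428 × 0.5508 = 0.07864 m.

y₁ = 0.07864 m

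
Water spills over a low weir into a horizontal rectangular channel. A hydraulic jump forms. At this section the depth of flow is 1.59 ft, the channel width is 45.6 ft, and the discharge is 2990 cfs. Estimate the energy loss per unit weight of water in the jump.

ΔE = 15.4 ft

q = Q/b = 2990/45.6 = 65.6 ft²/s; V₁ = q/y₁ = 41.2 ft/s. Fr₁ = V₁/√(g·y₁) = 5.76.
Conjugate-depth relation: y₂/y₁ = ½[√(1 + 8Fr₁²) − 1] = ½[√266.7 − 1] = 7.67.
y₂ = 7.67 × 1.59 = 12.2 ft.
Head loss: ΔE = (y₂ − y₁)³/(4y₁y₂) = (12.2 − 1.59)³/(4×1.59×12.2) = 1191/77.5 = 15.4 ft.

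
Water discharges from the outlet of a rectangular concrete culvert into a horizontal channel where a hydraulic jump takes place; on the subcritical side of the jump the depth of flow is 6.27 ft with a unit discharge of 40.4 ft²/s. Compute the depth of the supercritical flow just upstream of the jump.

y₁ = 1.96 ft

V₂ = q/y₂ = 40.4/6.27 = 6.44 ft/s; Fr₂ = V₂/√(g·y₂) = 0.453.
Applying the sequent-depth relation in reverse, y₁/y₂ = ½[√(1 + 8Fr₂²) − 1] = ½[√2.645 − 1] = 0.313.
y₁ = 0.313 × 6.27 = 1.96 ft.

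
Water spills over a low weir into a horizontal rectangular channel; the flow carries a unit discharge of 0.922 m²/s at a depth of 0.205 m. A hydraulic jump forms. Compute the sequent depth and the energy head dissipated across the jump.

V₁ = q/y₁ = 0.922/0.205 = 4.50 m/s. Fr₁ = V₁/√(g·y₁) = 4.50/√(9.81×0.205) = 3.17.
By Bélanger, y₂/y₁ = ½[√(1 + 8Fr₁²) − 1] = ½[√81.47 − 1] = 4.01.
y₂ = 4.01 × 0.205 = 0.823 m.
Head loss: ΔE = (y₂ − y₁)³/(4y₁y₂) = (0.823 − 0.205)³/(4×0.205×0.823) = 0.236/0.675 = 0.349 m.

y₂ = 0.823 m; ΔE = 0.349 m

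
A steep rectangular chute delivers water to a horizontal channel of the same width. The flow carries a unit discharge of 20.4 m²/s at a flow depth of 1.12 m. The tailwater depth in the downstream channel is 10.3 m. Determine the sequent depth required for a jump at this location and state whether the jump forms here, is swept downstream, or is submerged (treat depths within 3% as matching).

V₁ = q/y₁ = 20.4/1.12 = 18.2 m/s. Fr₁ = V₁/√(g·y₁) = 18.2/√(9.81×1.12) = 5.50.
Sequent-depth ratio: y₂/y₁ = ½[√(1 + 8Fr₁²) − 1] = ½[√242.6 − 1] = 7.29.
y₂ = 7.29 × 1.12 = 8.16 m.
Tailwater y_tw = 10.3 m: y_tw > y₂, so the jump is submerged.

y₂ = 8.16 m; the jump is submerged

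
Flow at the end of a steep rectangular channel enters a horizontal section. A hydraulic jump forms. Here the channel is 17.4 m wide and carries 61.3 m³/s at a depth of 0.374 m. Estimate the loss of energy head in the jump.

q = Q/b = 61.3/17.4 = 3.52 m²/s; V₁ = q/y₁ = 9.42 m/s. Fr₁ = V₁/√(g·y₁) = 4.92.
From the momentum equation for a rectangular channel, y₂/y₁ = ½[√(1 + 8Fr₁²) − 1] = ½[√194.5 − 1] = 6.47.
y₂ = 6.47 × 0.374 = 2.42 m.
Head loss: ΔE = (y₂ − y₁)³/(4y₁y₂) = (2.42 − 0.374)³/(4×0.374×2.42) = 8.57/3.62 = 2.37 m.

ΔE = 2.37 m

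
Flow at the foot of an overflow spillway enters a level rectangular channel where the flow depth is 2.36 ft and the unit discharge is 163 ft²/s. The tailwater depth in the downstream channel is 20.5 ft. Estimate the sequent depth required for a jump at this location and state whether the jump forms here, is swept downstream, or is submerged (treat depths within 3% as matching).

V₁ = q/y₁ = 163/2.36 = 69.1 ft/s. Fr₁ = V₁/√(g·y₁) = 69.1/√(32.2×2.36) = 7.92.
Conjugate-depth relation: y₂/y₁ = ½[√(1 + 8Fr₁²) − 1] = ½[√503.2 − 1] = 10.7.
y₂ = 10.7 × 2.36 = 25.3 ft.
Tailwater y_tw = 20.5 ft: y_tw < y₂, so the jump is swept downstream.

y₂ = 25.3 ft; the jump is swept downstream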